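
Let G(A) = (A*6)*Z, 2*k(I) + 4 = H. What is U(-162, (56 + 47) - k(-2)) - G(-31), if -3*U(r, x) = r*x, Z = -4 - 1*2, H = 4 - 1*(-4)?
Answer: 4338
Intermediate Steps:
H = 8 (H = 4 + 4 = 8)
k(I) = 2 (k(I) = -2 + (½)*8 = -2 + 4 = 2)
Z = -6 (Z = -4 - 2 = -6)
G(A) = -36*A (G(A) = (A*6)*(-6) = (6*A)*(-6) = -36*A)
U(r, x) = -r*x/3
U(-162, (56 + 47) - k(-2)) - G(-31) = -⅓*(-162)*((56 + 47) - 1*2) - (-36)*(-31) = -⅓*(-162)*(103 - 2) - 1*1116 = -⅓*(-162)*101 - 1116 = 5454 - 1116 = 4338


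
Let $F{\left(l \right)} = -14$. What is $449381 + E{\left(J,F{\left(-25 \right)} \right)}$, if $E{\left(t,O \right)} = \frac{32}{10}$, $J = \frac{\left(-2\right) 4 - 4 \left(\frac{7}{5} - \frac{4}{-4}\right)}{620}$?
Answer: $\frac{2246921}{5} \approx 4.4938 \cdot 10^{5}$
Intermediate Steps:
$J = - \frac{22}{775}$ ($J = \left(-8 - 4 \left(7 \cdot \frac{1}{5} - -1\right)\right) \frac{1}{620} = \left(-8 - 4 \left(\frac{7}{5} + 1\right)\right) \frac{1}{620} = \left(-8 - \frac{48}{5}\right) \frac{1}{620} = \left(- \frac{88}{5}\right) \frac{1}{620} = - \frac{22}{775} \approx -0.028387$)
$E{\left(t,O \right)} = \frac{16}{5}$ ($E{\left(t,O \right)} = 32 \cdot \frac{1}{10} = \frac{16}{5}$)
$449381 + E{\left(J,F{\left(-25 \right)} \right)} = 449381 + \frac{16}{5} = \frac{2246921}{5}$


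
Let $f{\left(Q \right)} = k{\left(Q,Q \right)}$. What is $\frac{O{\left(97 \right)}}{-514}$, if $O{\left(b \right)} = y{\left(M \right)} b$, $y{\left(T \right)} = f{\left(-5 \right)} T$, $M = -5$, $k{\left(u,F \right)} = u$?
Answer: $- \frac{2425}{514} \approx -4.7179$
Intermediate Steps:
$f{\left(Q \right)} = Q$
$y{\left(T \right)} = - 5 T$
$O{\left(b \right)} = 25 b$ ($O{\left(b \right)} = \left(-5\right) \left(-5\right) b = 25 b$)
$\frac{O{\left(97 \right)}}{-514} = \frac{25 \cdot 97}{-514} = 2425 \left(- \frac{1}{514}\right) = - \frac{2425}{514}$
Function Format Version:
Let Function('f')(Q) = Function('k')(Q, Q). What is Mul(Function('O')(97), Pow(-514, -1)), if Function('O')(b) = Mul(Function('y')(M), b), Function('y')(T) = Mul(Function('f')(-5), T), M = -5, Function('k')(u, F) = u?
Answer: Rational(-2425, 514) ≈ -4.7179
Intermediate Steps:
Function('f')(Q) = Q
Function('y')(T) = Mul(-5, T)
Function('O')(b) = Mul(25, b) (Function('O')(b) = Mul(Mul(-5, -5), b) = Mul(25, b))
Mul(Function('O')(97), Pow(-514, -1)) = Mul(Mul(25, 97), Pow(-514, -1)) = Mul(2425, Rational(-1, 514)) = Rational(-2425, 514)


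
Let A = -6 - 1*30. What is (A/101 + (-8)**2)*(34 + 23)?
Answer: 366396/101 ≈ 3627.7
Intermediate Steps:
A = -36 (A = -6 - 30 = -36)
(A/101 + (-8)**2)*(34 + 23) = (-36/101 + (-8)**2)*(34 + 23) = (-36*1/101 + 64)*57 = (-36/101 + 64)*57 = (6428/101)*57 = 366396/101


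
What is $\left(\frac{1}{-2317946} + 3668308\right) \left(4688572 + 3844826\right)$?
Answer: $\frac{36279484977954523533}{1158973} \approx 3.1303 \cdot 10^{13}$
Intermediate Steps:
$\left(\frac{1}{-2317946} + 3668308\right) \left(4688572 + 3844826\right) = \left(- \frac{1}{2317946} + 3668308\right) 8533398 = \frac{8502939855367}{2317946} \cdot 8533398 = \frac{36279484977954523533}{1158973}$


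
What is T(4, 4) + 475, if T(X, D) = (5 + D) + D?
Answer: 488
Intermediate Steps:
T(X, D) = 5 + 2*D
T(4, 4) + 475 = (5 + 2*4) + 475 = (5 + 8) + 475 = 13 + 475 = 488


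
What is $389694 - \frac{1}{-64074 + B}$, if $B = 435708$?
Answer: $\frac{144823539995}{371634} \approx 3.8969 \cdot 10^{5}$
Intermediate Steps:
$389694 - \frac{1}{-64074 + B} = 389694 - \frac{1}{-64074 + 435708} = 389694 - \frac{1}{371634} = \frac{144823539995}{371634}$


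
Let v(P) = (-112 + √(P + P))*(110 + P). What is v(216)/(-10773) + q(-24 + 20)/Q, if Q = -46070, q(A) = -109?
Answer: 240468871/70901730 - 1304*√3/3591 ≈ 2.7626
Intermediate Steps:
v(P) = (-112 + √2*√P)*(110 + P) (v(P) = (-112 + √(2*P))*(110 + P) = (-112 + √2*√P)*(110 + P))
v(216)/(-10773) + q(-24 + 20)/Q = (-12320 - 112*216 + √2*216^(3/2) + 110*√2*√216)/(-10773) - 109/(-46070) = (-12320 - 24192 + √2*(1296*√6) + 110*√2*(6*√6))*(-1/10773) - 109*(-1/46070) = (-12320 - 24192 + 2592*√3 + 1320*√3)*(-1/10773) + 109/46070 = (-36512 + 3912*√3)*(-1/10773) + 109/46070 = (5216/1539 - 1304*√3/3591) + 109/46070 = 240468871/70901730 - 1304*√3/3591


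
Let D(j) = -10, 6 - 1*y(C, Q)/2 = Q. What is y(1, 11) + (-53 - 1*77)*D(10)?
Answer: 1290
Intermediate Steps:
y(C, Q) = 12 - 2*Q
y(1, 11) + (-53 - 1*77)*D(10) = (12 - 2*11) + (-53 - 1*77)*(-10) = (12 - 22) + (-53 - 77)*(-10) = -10 - 130*(-10) = -10 + 1300 = 1290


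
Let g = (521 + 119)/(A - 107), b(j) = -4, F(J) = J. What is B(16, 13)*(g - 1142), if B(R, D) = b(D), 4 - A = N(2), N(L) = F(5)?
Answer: 123976/27 ≈ 4591.7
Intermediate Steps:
N(L) = 5
A = -1 (A = 4 - 1*5 = 4 - 5 = -1)
g = -160/27 (g = (521 + 119)/(-1 - 107) = 640/(-108) = 640*(-1/108) = -160/27 ≈ -5.9259)
B(R, D) = -4
B(16, 13)*(g - 1142) = -4*(-160/27 - 1142) = -4*(-30994/27) = 123976/27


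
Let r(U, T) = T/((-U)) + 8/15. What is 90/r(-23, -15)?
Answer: -31050/41 ≈ -757.32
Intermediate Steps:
r(U, T) = 8/15 - T/U (r(U, T) = T*(-1/U) + 8*(1/15) = -T/U + 8/15 = 8/15 - T/U)
90/r(-23, -15) = 90/(8/15 - 1*(-15)/(-23)) = 90/(8/15 - 1*(-15)*(-1/23)) = 90/(8/15 - 15/23) = 90/(-41/345) = 90*(-345/41) = -31050/41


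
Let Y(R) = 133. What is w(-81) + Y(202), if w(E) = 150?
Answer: 283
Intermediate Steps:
w(-81) + Y(202) = 150 + 133 = 283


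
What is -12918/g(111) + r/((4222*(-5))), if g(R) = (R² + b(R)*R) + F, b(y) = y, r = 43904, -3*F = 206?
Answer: -202734991/77811460 ≈ -2.6055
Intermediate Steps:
F = -206/3 (F = -⅓*206 = -206/3 ≈ -68.667)
g(R) = -206/3 + 2*R² (g(R) = (R² + R*R) - 206/3 = (R² + R²) - 206/3 = 2*R² - 206/3 = -206/3 + 2*R²)
-12918/g(111) + r/((4222*(-5))) = -12918/(-206/3 + 2*111²) + 43904/((4222*(-5))) = -12918/(-206/3 + 2*12321) + 43904/(-21110) = -12918/(-206/3 + 24642) + 43904*(-1/21110) = -12918/73720/3 - 21952/10555 = -12918*3/73720 - 21952/10555 = -19377/36860 - 21952/10555 = -202734991/77811460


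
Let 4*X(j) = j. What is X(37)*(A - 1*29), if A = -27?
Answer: -518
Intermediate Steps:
X(j) = j/4
X(37)*(A - 1*29) = ((¼)*37)*(-27 - 1*29) = 37*(-27 - 29)/4 = (37/4)*(-56) = -518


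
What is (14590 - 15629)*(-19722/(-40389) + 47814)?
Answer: -668831787784/13463 ≈ -4.9679e+7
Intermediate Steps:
(14590 - 15629)*(-19722/(-40389) + 47814) = -1039*(-19722*(-1/40389) + 47814) = -1039*(6574/13463 + 47814) = -1039*643726456/13463 = -668831787784/13463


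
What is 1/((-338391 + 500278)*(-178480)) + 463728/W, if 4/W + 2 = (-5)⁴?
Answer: 2086858041190359359/28893591760 ≈ 7.2226e+7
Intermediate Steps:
W = 4/623 (W = 4/(-2 + (-5)⁴) = 4/(-2 + 625) = 4/623 ≈ 0.0064205)
1/((-338391 + 500278)*(-178480)) + 463728/W = 1/((-338391 + 500278)*(-178480)) + 463728/(4/623) = -1/178480/161887 + 463728*(623/4) = (1/161887)*(-1/178480) + 72225636 = -1/28893591760 + 72225636 = 2086858041190359359/28893591760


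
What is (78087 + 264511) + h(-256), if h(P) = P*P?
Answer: 408134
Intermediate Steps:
h(P) = P²
(78087 + 264511) + h(-256) = (78087 + 264511) + (-256)² = 342598 + 65536 = 408134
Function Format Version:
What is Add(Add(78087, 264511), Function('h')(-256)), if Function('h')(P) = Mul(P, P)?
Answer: 408134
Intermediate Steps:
Function('h')(P) = Pow(P, 2)
Add(Add(78087, 264511), Function('h')(-256)) = Add(Add(78087, 264511), Pow(-256, 2)) = Add(342598, 65536) = 408134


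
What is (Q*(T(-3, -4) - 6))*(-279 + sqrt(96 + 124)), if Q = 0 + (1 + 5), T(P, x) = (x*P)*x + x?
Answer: 97092 - 696*sqrt(55) ≈ 91930.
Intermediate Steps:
T(P, x) = x + P*x**2 (T(P, x) = (P*x)*x + x = P*x**2 + x = x + P*x**2)
Q = 6 (Q = 0 + 6 = 6)
(Q*(T(-3, -4) - 6))*(-279 + sqrt(96 + 124)) = (6*(-4*(1 - 3*(-4)) - 6))*(-279 + sqrt(96 + 124)) = (6*(-4*(1 + 12) - 6))*(-279 + sqrt(220)) = (6*(-4*13 - 6))*(-279 + 2*sqrt(55)) = (6*(-52 - 6))*(-279 + 2*sqrt(55)) = (6*(-58))*(-279 + 2*sqrt(55)) = -348*(-279 + 2*sqrt(55)) = 97092 - 696*sqrt(55)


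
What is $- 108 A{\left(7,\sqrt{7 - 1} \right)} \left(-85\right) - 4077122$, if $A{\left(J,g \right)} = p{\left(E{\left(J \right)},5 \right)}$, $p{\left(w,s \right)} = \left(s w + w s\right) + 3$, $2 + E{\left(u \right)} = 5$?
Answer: $-3774182$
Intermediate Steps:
$E{\left(u \right)} = 3$ ($E{\left(u \right)} = -2 + 5 = 3$)
$p{\left(w,s \right)} = 3 + 2 s w$ ($p{\left(w,s \right)} = \left(s w + s w\right) + 3 = 2 s w + 3 = 3 + 2 s w$)
$A{\left(J,g \right)} = 33$ ($A{\left(J,g \right)} = 3 + 2 \cdot 5 \cdot 3 = 3 + 30 = 33$)
$- 108 A{\left(7,\sqrt{7 - 1} \right)} \left(-85\right) - 4077122 = \left(-108\right) 33 \left(-85\right) - 4077122 = \left(-3564\right) \left(-85\right) - 4077122 = 302940 - 4077122 = -3774182$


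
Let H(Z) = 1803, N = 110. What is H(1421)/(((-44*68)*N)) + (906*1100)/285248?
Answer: 5116979529/1466887840 ≈ 3.4883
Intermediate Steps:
H(1421)/(((-44*68)*N)) + (906*1100)/285248 = 1803/((-44*68*110)) + (906*1100)/285248 = 1803/((-2992*110)) + 996600*(1/285248) = 1803/(-329120) + 124575/35656 = 1803*(-1/329120) + 124575/35656 = -1803/329120 + 124575/35656 = 5116979529/1466887840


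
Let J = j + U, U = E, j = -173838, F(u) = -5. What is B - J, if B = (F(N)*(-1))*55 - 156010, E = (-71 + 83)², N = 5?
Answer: 17959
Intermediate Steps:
E = 144 (E = 12² = 144)
U = 144
B = -155735 (B = -5*(-1)*55 - 156010 = 5*55 - 156010 = 275 - 156010 = -155735)
J = -173694 (J = -173838 + 144 = -173694)
B - J = -155735 - 1*(-173694) = -155735 + 173694 = 17959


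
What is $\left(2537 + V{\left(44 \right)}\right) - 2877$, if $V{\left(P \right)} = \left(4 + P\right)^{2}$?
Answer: $1964$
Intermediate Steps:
$\left(2537 + V{\left(44 \right)}\right) - 2877 = \left(2537 + \left(4 + 44\right)^{2}\right) - 2877 = \left(2537 + 48^{2}\right) - 2877 = \left(2537 + 2304\right) - 2877 = 4841 - 2877 = 1964$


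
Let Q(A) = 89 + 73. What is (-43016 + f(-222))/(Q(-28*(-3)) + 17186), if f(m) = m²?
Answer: 1567/4337 ≈ 0.36131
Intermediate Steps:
Q(A) = 162
(-43016 + f(-222))/(Q(-28*(-3)) + 17186) = (-43016 + (-222)²)/(162 + 17186) = (-43016 + 49284)/17348 = 6268*(1/17348) = 1567/4337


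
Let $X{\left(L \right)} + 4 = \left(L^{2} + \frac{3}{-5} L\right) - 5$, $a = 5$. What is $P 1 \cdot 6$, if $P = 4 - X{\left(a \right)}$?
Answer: $-54$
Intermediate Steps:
$X{\left(L \right)} = -9 + L^{2} - \frac{3 L}{5}$ ($X{\left(L \right)} = -4 - \left(5 - L^{2} - \frac{3}{-5} L\right) = -4 - \left(5 - L^{2} - 3 \left(- \frac{1}{5}\right) L\right) = -4 - \left(5 - L^{2} + \frac{3 L}{5}\right) = -9 + L^{2} - \frac{3 L}{5}$)
$P = -9$ ($P = 4 - \left(-9 + 5^{2} - 3\right) = 4 - \left(-9 + 25 - 3\right) = 4 - 13 = -9$)
$P 1 \cdot 6 = \left(-9\right) 1 \cdot 6 = \left(-9\right) 6 = -54$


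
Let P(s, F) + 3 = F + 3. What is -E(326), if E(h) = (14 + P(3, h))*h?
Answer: -110840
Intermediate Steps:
P(s, F) = F (P(s, F) = -3 + (F + 3) = -3 + (3 + F) = F)
E(h) = h*(14 + h) (E(h) = (14 + h)*h = h*(14 + h))
-E(326) = -326*(14 + 326) = -326*340 = -1*110840 = -110840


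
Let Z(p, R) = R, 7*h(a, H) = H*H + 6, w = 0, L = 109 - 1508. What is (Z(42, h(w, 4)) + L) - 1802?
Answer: -22385/7 ≈ -3197.9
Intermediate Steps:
L = -1399
h(a, H) = 6/7 + H²/7 (h(a, H) = (H*H + 6)/7 = (H² + 6)/7 = (6 + H²)/7 = 6/7 + H²/7)
(Z(42, h(w, 4)) + L) - 1802 = ((6/7 + (⅐)*4²) - 1399) - 1802 = ((6/7 + (⅐)*16) - 1399) - 1802 = ((6/7 + 16/7) - 1399) - 1802 = (22/7 - 1399) - 1802 = -9771/7 - 1802 = -22385/7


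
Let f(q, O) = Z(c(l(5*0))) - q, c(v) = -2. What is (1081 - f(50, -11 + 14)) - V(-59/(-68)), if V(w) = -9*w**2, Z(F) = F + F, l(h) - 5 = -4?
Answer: 5279569/4624 ≈ 1141.8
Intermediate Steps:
l(h) = 1 (l(h) = 5 - 4 = 1)
Z(F) = 2*F
f(q, O) = -4 - q (f(q, O) = 2*(-2) - q = -4 - q)
(1081 - f(50, -11 + 14)) - V(-59/(-68)) = (1081 - (-4 - 1*50)) - (-9)*(-59/(-68))**2 = (1081 - (-4 - 50)) - (-9)*(-59*(-1/68))**2 = (1081 - 1*(-54)) - (-9)*(59/68)**2 = (1081 + 54) - (-9)*3481/4624 = 1135 - 1*(-31329/4624) = 1135 + 31329/4624 = 5279569/4624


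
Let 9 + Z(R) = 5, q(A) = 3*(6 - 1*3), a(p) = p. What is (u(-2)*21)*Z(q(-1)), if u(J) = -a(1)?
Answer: 84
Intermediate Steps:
q(A) = 9 (q(A) = 3*(6 - 3) = 3*3 = 9)
u(J) = -1 (u(J) = -1*1 = -1)
Z(R) = -4 (Z(R) = -9 + 5 = -4)
(u(-2)*21)*Z(q(-1)) = -1*21*(-4) = -21*(-4) = 84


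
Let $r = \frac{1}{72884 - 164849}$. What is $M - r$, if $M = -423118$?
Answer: $- \frac{38912046869}{91965} \approx -4.2312 \cdot 10^{5}$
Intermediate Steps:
$r = - \frac{1}{91965}$ ($r = \frac{1}{-91965} = - \frac{1}{91965} \approx -1.0874 \cdot 10^{-5}$)
$M - r = -423118 - - \frac{1}{91965} = -423118 + \frac{1}{91965} = - \frac{38912046869}{91965}$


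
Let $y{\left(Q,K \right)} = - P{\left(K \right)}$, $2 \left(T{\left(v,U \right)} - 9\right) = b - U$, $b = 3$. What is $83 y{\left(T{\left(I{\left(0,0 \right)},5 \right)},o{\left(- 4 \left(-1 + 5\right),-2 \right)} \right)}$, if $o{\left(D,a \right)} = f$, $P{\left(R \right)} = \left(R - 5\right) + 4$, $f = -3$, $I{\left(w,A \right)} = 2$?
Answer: $332$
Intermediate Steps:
$T{\left(v,U \right)} = \frac{21}{2} - \frac{U}{2}$ ($T{\left(v,U \right)} = 9 + \frac{3 - U}{2} = 9 - \left(- \frac{3}{2} + \frac{U}{2}\right) = \frac{21}{2} - \frac{U}{2}$)
$P{\left(R \right)} = -1 + R$ ($P{\left(R \right)} = \left(-5 + R\right) + 4 = -1 + R$)
$o{\left(D,a \right)} = -3$
$y{\left(Q,K \right)} = 1 - K$ ($y{\left(Q,K \right)} = - (-1 + K) = 1 - K$)
$83 y{\left(T{\left(I{\left(0,0 \right)},5 \right)},o{\left(- 4 \left(-1 + 5\right),-2 \right)} \right)} = 83 \left(1 - -3\right) = 83 \left(1 + 3\right) = 83 \cdot 4 = 332$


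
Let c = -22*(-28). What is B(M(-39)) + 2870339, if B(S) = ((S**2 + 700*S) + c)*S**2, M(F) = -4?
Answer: 2835651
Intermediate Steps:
c = 616
B(S) = S**2*(616 + S**2 + 700*S) (B(S) = ((S**2 + 700*S) + 616)*S**2 = (616 + S**2 + 700*S)*S**2 = S**2*(616 + S**2 + 700*S))
B(M(-39)) + 2870339 = (-4)**2*(616 + (-4)**2 + 700*(-4)) + 2870339 = 16*(616 + 16 - 2800) + 2870339 = 16*(-2168) + 2870339 = -34688 + 2870339 = 2835651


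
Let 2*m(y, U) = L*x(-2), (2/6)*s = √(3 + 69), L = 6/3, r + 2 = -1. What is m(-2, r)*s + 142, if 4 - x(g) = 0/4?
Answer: 142 + 72*√2 ≈ 243.82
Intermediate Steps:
r = -3 (r = -2 - 1 = -3)
L = 2 (L = 6*(⅓) = 2)
s = 18*√2 (s = 3*√(3 + 69) = 3*√72 = 3*(6*√2) = 18*√2 ≈ 25.456)
x(g) = 4 (x(g) = 4 - 0/4 = 4 - 1*0 = 4 + 0 = 4)
m(y, U) = 4 (m(y, U) = (2*4)/2 = (½)*8 = 4)
m(-2, r)*s + 142 = 4*(18*√2) + 142 = 72*√2 + 142 = 142 + 72*√2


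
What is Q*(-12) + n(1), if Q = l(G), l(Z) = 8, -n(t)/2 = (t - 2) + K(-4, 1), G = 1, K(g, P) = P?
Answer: -96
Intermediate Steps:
n(t) = 2 - 2*t (n(t) = -2*((t - 2) + 1) = -2*((-2 + t) + 1) = -2*(-1 + t) = 2 - 2*t)
Q = 8
Q*(-12) + n(1) = 8*(-12) + (2 - 2*1) = -96 + (2 - 2) = -96 + 0 = -96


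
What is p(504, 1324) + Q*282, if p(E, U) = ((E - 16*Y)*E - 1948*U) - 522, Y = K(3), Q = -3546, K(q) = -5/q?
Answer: -3312190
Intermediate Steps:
Y = -5/3 ≈ -1.6667
p(E, U) = -522 - 1948*U + E*(80/3 + E) (p(E, U) = ((E - 16*(-5/3))*E - 1948*U) - 522 = ((E + 80/3)*E - 1948*U) - 522 = ((80/3 + E)*E - 1948*U) - 522 = (E*(80/3 + E) - 1948*U) - 522 = (-1948*U + E*(80/3 + E)) - 522 = -522 - 1948*U + E*(80/3 + E))
p(504, 1324) + Q*282 = (-522 + 504**2 - 1948*1324 + (80/3)*504) - 3546*282 = (-522 + 254016 - 2579152 + 13440) - 999972 = -2312218 - 999972 = -3312190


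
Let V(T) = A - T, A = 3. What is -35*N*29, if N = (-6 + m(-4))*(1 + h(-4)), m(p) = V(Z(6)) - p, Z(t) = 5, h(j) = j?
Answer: -12180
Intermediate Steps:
V(T) = 3 - T
m(p) = -2 - p (m(p) = (3 - 1*5) - p = (3 - 5) - p = -2 - p)
N = 12 (N = (-6 + (-2 - 1*(-4)))*(1 - 4) = (-6 + (-2 + 4))*(-3) = (-6 + 2)*(-3) = -4*(-3) = 12)
-35*N*29 = -35*12*29 = -420*29 = -12180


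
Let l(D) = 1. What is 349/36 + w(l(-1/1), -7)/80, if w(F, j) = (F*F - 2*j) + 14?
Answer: 7241/720 ≈ 10.057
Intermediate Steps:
w(F, j) = 14 + F**2 - 2*j (w(F, j) = (F**2 - 2*j) + 14 = 14 + F**2 - 2*j)
349/36 + w(l(-1/1), -7)/80 = 349/36 + (14 + 1**2 - 2*(-7))/80 = 349*(1/36) + (14 + 1 + 14)*(1/80) = 349/36 + 29*(1/80) = 349/36 + 29/80 = 7241/720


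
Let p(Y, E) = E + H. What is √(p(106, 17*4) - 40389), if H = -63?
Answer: 8*I*√631 ≈ 200.96*I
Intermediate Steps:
p(Y, E) = -63 + E (p(Y, E) = E - 63 = -63 + E)
√(p(106, 17*4) - 40389) = √((-63 + 17*4) - 40389) = √((-63 + 68) - 40389) = √(5 - 40389) = √(-40384) = 8*I*√631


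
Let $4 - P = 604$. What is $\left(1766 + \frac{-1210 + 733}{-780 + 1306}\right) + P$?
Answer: $\frac{612839}{526} \approx 1165.1$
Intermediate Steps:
$P = -600$ ($P = 4 - 604 = -600$)
$\left(1766 + \frac{-1210 + 733}{-780 + 1306}\right) + P = \left(1766 + \frac{-1210 + 733}{-780 + 1306}\right) - 600 = \left(1766 - \frac{477}{526}\right) - 600 = \frac{928439}{526} - 600 = \frac{612839}{526}$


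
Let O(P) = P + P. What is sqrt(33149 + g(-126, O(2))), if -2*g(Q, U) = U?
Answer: 3*sqrt(3683) ≈ 182.06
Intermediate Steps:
O(P) = 2*P
g(Q, U) = -U/2
sqrt(33149 + g(-126, O(2))) = sqrt(33149 - 2) = sqrt(33147) = 3*sqrt(3683)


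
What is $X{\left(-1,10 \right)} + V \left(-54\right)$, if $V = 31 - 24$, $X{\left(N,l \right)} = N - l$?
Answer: $-389$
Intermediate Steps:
$V = 7$
$X{\left(-1,10 \right)} + V \left(-54\right) = \left(-1 - 10\right) + 7 \left(-54\right) = \left(-1 - 10\right) - 378 = -11 - 378 = -389$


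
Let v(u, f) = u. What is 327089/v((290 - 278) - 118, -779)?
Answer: -327089/106 ≈ -3085.7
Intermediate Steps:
327089/v((290 - 278) - 118, -779) = 327089/((290 - 278) - 118) = 327089/(12 - 118) = 327089/(-106) = 327089*(-1/106) = -327089/106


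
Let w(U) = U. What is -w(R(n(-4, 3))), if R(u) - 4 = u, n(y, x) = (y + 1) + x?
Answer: -4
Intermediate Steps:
n(y, x) = 1 + x + y (n(y, x) = (1 + y) + x = 1 + x + y)
R(u) = 4 + u
-w(R(n(-4, 3))) = -(4 + (1 + 3 - 4)) = -(4 + 0) = -1*4 = -4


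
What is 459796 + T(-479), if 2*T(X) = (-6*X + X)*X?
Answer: -227613/2 ≈ -1.1381e+5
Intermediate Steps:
T(X) = -5*X²/2 (T(X) = ((-6*X + X)*X)/2 = ((-5*X)*X)/2 = (-5*X²)/2 = -5*X²/2)
459796 + T(-479) = 459796 - 5/2*(-479)² = 459796 - 5/2*229441 = 459796 - 1147205/2 = -227613/2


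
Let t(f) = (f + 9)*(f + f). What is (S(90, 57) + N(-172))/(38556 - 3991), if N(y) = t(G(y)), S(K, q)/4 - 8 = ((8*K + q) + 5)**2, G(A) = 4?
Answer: 2446232/34565 ≈ 70.772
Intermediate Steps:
S(K, q) = 32 + 4*(5 + q + 8*K)**2 (S(K, q) = 32 + 4*((8*K + q) + 5)**2 = 32 + 4*((q + 8*K) + 5)**2 = 32 + 4*(5 + q + 8*K)**2)
t(f) = 2*f*(9 + f) (t(f) = (9 + f)*(2*f) = 2*f*(9 + f))
N(y) = 104 (N(y) = 2*4*(9 + 4) = 2*4*13 = 104)
(S(90, 57) + N(-172))/(38556 - 3991) = ((32 + 4*(5 + 57 + 8*90)**2) + 104)/(38556 - 3991) = ((32 + 4*(5 + 57 + 720)**2) + 104)/34565 = ((32 + 4*782**2) + 104)*(1/34565) = ((32 + 4*611524) + 104)*(1/34565) = ((32 + 2446096) + 104)*(1/34565) = (2446128 + 104)*(1/34565) = 2446232*(1/34565) = 2446232/34565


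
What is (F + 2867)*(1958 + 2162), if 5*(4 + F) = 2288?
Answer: 13680872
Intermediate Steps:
F = 2268/5 (F = -4 + (⅕)*2288 = -4 + 2288/5 = 2268/5 ≈ 453.60)
(F + 2867)*(1958 + 2162) = (2268/5 + 2867)*(1958 + 2162) = (16603/5)*4120 = 13680872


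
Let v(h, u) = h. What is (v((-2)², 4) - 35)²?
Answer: 961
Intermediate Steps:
(v((-2)², 4) - 35)² = ((-2)² - 35)² = (4 - 35)² = (-31)² = 961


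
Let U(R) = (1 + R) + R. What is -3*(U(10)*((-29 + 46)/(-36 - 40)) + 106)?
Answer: -23097/76 ≈ -303.91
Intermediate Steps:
U(R) = 1 + 2*R
-3*(U(10)*((-29 + 46)/(-36 - 40)) + 106) = -3*((1 + 2*10)*((-29 + 46)/(-36 - 40)) + 106) = -3*((1 + 20)*(17/(-76)) + 106) = -3*(21*(17*(-1/76)) + 106) = -3*(21*(-17/76) + 106) = -3*(-357/76 + 106) = -3*7699/76 = -23097/76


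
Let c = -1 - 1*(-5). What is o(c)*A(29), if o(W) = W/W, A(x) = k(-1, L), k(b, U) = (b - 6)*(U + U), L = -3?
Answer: 42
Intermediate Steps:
k(b, U) = 2*U*(-6 + b) (k(b, U) = (-6 + b)*(2*U) = 2*U*(-6 + b))
A(x) = 42 (A(x) = 2*(-3)*(-6 - 1) = 2*(-3)*(-7) = 42)
c = 4 (c = -1 + 5 = 4)
o(W) = 1
o(c)*A(29) = 1*42 = 42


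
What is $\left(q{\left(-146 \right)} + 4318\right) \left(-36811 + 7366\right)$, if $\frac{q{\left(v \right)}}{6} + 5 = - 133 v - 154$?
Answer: $-3529631040$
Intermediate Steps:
$q{\left(v \right)} = -954 - 798 v$ ($q{\left(v \right)} = -30 + 6 \left(- 133 v - 154\right) = -30 + 6 \left(-154 - 133 v\right) = -30 - \left(924 + 798 v\right) = -954 - 798 v$)
$\left(q{\left(-146 \right)} + 4318\right) \left(-36811 + 7366\right) = \left(\left(-954 - -116508\right) + 4318\right) \left(-36811 + 7366\right) = \left(\left(-954 + 116508\right) + 4318\right) \left(-29445\right) = \left(115554 + 4318\right) \left(-29445\right) = 119872 \left(-29445\right) = -3529631040$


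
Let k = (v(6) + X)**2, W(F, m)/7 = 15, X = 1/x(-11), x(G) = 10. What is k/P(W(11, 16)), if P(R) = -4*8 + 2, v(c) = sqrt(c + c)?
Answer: -1201/3000 - sqrt(3)/75 ≈ -0.42343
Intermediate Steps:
v(c) = sqrt(2)*sqrt(c) (v(c) = sqrt(2*c) = sqrt(2)*sqrt(c))
X = 1/10 ≈ 0.10000
W(F, m) = 105 (W(F, m) = 7*15 = 105)
k = (1/10 + 2*sqrt(3))**2 (k = (sqrt(2)*sqrt(6) + 1/10)**2 = (2*sqrt(3) + 1/10)**2 = (1/10 + 2*sqrt(3))**2 ≈ 12.703)
P(R) = -30 (P(R) = -32 + 2 = -30)
k/P(W(11, 16)) = (1201/100 + 2*sqrt(3)/5)/(-30) = (1201/100 + 2*sqrt(3)/5)*(-1/30) = -1201/3000 - sqrt(3)/75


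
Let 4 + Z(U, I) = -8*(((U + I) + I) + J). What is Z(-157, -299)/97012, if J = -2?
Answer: 1513/24253 ≈ 0.062384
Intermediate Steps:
Z(U, I) = 12 - 16*I - 8*U (Z(U, I) = -4 - 8*(((U + I) + I) - 2) = -4 - 8*(((I + U) + I) - 2) = -4 - 8*((U + 2*I) - 2) = -4 - 8*(-2 + U + 2*I) = -4 + (16 - 16*I - 8*U) = 12 - 16*I - 8*U)
Z(-157, -299)/97012 = (12 - 16*(-299) - 8*(-157))/97012 = (12 + 4784 + 1256)*(1/97012) = 6052*(1/97012) = 1513/24253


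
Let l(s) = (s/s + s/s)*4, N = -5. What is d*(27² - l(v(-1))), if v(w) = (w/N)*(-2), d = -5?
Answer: -3605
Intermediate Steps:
v(w) = 2*w/5 (v(w) = (w/(-5))*(-2) = (w*(-⅕))*(-2) = -w/5*(-2) = 2*w/5)
l(s) = 8 (l(s) = (1 + 1)*4 = 2*4 = 8)
d*(27² - l(v(-1))) = -5*(27² - 1*8) = -5*(729 - 8) = -5*721 = -3605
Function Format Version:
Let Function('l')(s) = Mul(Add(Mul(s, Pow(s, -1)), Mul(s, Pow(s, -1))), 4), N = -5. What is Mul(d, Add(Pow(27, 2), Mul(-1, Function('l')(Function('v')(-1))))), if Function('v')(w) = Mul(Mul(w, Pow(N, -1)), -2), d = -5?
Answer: -3605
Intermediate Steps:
Function('v')(w) = Mul(Rational(2, 5), w) (Function('v')(w) = Mul(Mul(w, Pow(-5, -1)), -2) = Mul(Mul(w, Rational(-1, 5)), -2) = Mul(Mul(Rational(-1, 5), w), -2) = Mul(Rational(2, 5), w))
Function('l')(s) = 8 (Function('l')(s) = Mul(Add(1, 1), 4) = Mul(2, 4) = 8)
Mul(d, Add(Pow(27, 2), Mul(-1, Function('l')(Function('v')(-1))))) = Mul(-5, Add(Pow(27, 2), Mul(-1, 8))) = Mul(-5, Add(729, -8)) = Mul(-5, 721) = -3605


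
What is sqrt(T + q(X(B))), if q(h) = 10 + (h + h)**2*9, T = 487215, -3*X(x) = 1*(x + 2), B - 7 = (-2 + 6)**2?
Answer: 5*sqrt(19589) ≈ 699.80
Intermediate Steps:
B = 23 (B = 7 + (-2 + 6)**2 = 7 + 4**2 = 7 + 16 = 23)
X(x) = -2/3 - x/3 (X(x) = -(x + 2)/3 = -(2 + x)/3 = -2/3 - x/3)
q(h) = 10 + 36*h**2 (q(h) = 10 + (2*h)**2*9 = 10 + (4*h**2)*9 = 10 + 36*h**2)
sqrt(T + q(X(B))) = sqrt(487215 + (10 + 36*(-2/3 - 1/3*23)**2)) = sqrt(487215 + (10 + 36*(-2/3 - 23/3)**2)) = sqrt(487215 + (10 + 36*(-25/3)**2)) = sqrt(487215 + (10 + 36*(625/9))) = sqrt(487215 + (10 + 2500)) = sqrt(487215 + 2510) = sqrt(489725) = 5*sqrt(19589)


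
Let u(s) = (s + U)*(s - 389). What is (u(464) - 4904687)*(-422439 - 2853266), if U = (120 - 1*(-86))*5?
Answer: 15699264984085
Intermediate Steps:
U = 1030 (U = (120 + 86)*5 = 206*5 = 1030)
u(s) = (-389 + s)*(1030 + s) (u(s) = (s + 1030)*(s - 389) = (1030 + s)*(-389 + s) = (-389 + s)*(1030 + s))
(u(464) - 4904687)*(-422439 - 2853266) = ((-400670 + 464² + 641*464) - 4904687)*(-422439 - 2853266) = ((-400670 + 215296 + 297424) - 4904687)*(-3275705) = (112050 - 4904687)*(-3275705) = -4792637*(-3275705) = 15699264984085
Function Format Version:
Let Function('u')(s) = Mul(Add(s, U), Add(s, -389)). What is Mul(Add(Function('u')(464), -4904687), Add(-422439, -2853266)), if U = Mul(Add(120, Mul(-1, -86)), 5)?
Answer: 15699264984085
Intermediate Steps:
U = 1030 (U = Mul(Add(120, 86), 5) = Mul(206, 5) = 1030)
Function('u')(s) = Mul(Add(-389, s), Add(1030, s)) (Function('u')(s) = Mul(Add(s, 1030), Add(s, -389)) = Mul(Add(1030, s), Add(-389, s)) = Mul(Add(-389, s), Add(1030, s)))
Mul(Add(Function('u')(464), -4904687), Add(-422439, -2853266)) = Mul(Add(Add(-400670, Pow(464, 2), Mul(641, 464)), -4904687), Add(-422439, -2853266)) = Mul(Add(Add(-400670, 215296, 297424), -4904687), -3275705) = Mul(Add(112050, -4904687), -3275705) = Mul(-4792637, -3275705) = 15699264984085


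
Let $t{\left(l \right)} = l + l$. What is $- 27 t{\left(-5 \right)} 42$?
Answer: $11340$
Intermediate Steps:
$t{\left(l \right)} = 2 l$
$- 27 t{\left(-5 \right)} 42 = - 27 \cdot 2 \left(-5\right) 42 = \left(-27\right) \left(-10\right) 42 = 270 \cdot 42 = 11340$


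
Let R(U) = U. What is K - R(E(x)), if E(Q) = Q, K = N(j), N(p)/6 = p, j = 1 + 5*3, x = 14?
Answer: 82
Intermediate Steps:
j = 16 (j = 1 + 15 = 16)
N(p) = 6*p
K = 96 (K = 6*16 = 96)
K - R(E(x)) = 96 - 1*14 = 96 - 14 = 82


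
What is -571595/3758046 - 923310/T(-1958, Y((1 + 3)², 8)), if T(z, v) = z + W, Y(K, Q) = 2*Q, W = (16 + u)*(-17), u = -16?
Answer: 1734361134625/3679127034 ≈ 471.41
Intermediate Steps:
W = 0 (W = (16 - 16)*(-17) = 0*(-17) = 0)
T(z, v) = z (T(z, v) = z + 0 = z)
-571595/3758046 - 923310/T(-1958, Y((1 + 3)², 8)) = -571595/3758046 - 923310/(-1958) = -571595*1/3758046 - 923310*(-1/1958) = -571595/3758046 + 461655/979 = 1734361134625/3679127034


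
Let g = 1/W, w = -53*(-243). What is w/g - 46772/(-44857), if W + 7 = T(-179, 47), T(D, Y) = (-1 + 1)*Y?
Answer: -4043946349/44857 ≈ -90152.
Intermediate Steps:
w = 12879
T(D, Y) = 0 (T(D, Y) = 0*Y = 0)
W = -7 (W = -7 + 0 = -7)
g = -⅐ (g = 1/(-7) = -⅐ ≈ -0.14286)
w/g - 46772/(-44857) = 12879/(-⅐) - 46772/(-44857) = 12879*(-7) - 46772*(-1/44857) = -90153 + 46772/44857 = -4043946349/44857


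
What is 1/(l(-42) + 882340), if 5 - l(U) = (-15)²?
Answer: 1/882120 ≈ 1.1336e-6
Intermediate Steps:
l(U) = -220 (l(U) = 5 - 1*(-15)² = 5 - 1*225 = 5 - 225 = -220)
1/(l(-42) + 882340) = 1/(-220 + 882340) = 1/882120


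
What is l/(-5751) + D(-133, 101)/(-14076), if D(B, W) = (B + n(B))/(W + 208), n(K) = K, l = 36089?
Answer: -2906796265/463220046 ≈ -6.2752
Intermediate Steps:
D(B, W) = 2*B/(208 + W) (D(B, W) = (B + B)/(W + 208) = (2*B)/(208 + W) = 2*B/(208 + W))
l/(-5751) + D(-133, 101)/(-14076) = 36089/(-5751) + (2*(-133)/(208 + 101))/(-14076) = 36089*(-1/5751) + (2*(-133)/309)*(-1/14076) = -36089/5751 + (2*(-133)*(1/309))*(-1/14076) = -36089/5751 - 266/309*(-1/14076) = -36089/5751 + 133/2174742 = -2906796265/463220046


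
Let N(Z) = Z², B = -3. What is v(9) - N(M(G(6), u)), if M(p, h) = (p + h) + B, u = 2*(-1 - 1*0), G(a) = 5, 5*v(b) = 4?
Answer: ⅘ ≈ 0.80000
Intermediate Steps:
v(b) = ⅘ (v(b) = (⅕)*4 = ⅘)
u = -2 (u = 2*(-1 + 0) = 2*(-1) = -2)
M(p, h) = -3 + h + p (M(p, h) = (p + h) - 3 = (h + p) - 3 = -3 + h + p)
v(9) - N(M(G(6), u)) = ⅘ - (-3 - 2 + 5)² = ⅘ - 1*0² = ⅘ - 1*0 = ⅘ + 0 = ⅘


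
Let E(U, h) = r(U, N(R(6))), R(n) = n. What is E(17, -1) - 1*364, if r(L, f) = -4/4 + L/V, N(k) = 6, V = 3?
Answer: -1078/3 ≈ -359.33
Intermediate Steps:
r(L, f) = -1 + L/3 (r(L, f) = -4/4 + L/3 = -4*¼ + L*(⅓) = -1 + L/3)
E(U, h) = -1 + U/3
E(17, -1) - 1*364 = (-1 + (⅓)*17) - 1*364 = (-1 + 17/3) - 364 = 14/3 - 364 = -1078/3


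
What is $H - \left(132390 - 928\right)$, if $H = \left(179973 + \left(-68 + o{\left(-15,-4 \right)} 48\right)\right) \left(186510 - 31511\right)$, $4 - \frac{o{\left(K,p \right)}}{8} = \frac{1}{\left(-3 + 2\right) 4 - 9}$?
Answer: $28127620529$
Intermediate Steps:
$o{\left(K,p \right)} = \frac{424}{13}$ ($o{\left(K,p \right)} = 32 - \frac{8}{\left(-3 + 2\right) 4 - 9} = 32 - \frac{8}{\left(-1\right) 4 - 9} = 32 - \frac{8}{-4 - 9} = 32 - \frac{8}{-13} = 32 - - \frac{8}{13} = 32 + \frac{8}{13} = \frac{424}{13}$)
$H = 28127751991$ ($H = \left(179973 + \left(-68 + \frac{424}{13} \cdot 48\right)\right) \left(186510 - 31511\right) = \left(179973 + \left(-68 + \frac{20352}{13}\right)\right) 154999 = \left(179973 + \frac{19468}{13}\right) 154999 = \frac{2359117}{13} \cdot 154999 = 28127751991$)
$H - \left(132390 - 928\right) = 28127751991 - \left(132390 - 928\right) = 28127751991 - 131462 = 28127620529$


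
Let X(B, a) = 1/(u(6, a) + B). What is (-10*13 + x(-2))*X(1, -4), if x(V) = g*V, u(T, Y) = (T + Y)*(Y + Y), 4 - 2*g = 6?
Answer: 128/15 ≈ 8.5333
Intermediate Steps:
g = -1 (g = 2 - ½*6 = 2 - 3 = -1)
u(T, Y) = 2*Y*(T + Y) (u(T, Y) = (T + Y)*(2*Y) = 2*Y*(T + Y))
x(V) = -V
X(B, a) = 1/(B + 2*a*(6 + a)) (X(B, a) = 1/(2*a*(6 + a) + B) = 1/(B + 2*a*(6 + a)))
(-10*13 + x(-2))*X(1, -4) = (-10*13 - 1*(-2))/(1 + 2*(-4)*(6 - 4)) = (-130 + 2)/(1 + 2*(-4)*2) = -128/(1 - 16) = -128/(-15) = -128*(-1/15) = 128/15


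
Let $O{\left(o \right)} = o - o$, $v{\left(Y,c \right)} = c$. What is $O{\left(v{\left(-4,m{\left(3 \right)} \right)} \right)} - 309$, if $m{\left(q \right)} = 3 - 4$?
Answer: $-309$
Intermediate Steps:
$m{\left(q \right)} = -1$
$O{\left(o \right)} = 0$
$O{\left(v{\left(-4,m{\left(3 \right)} \right)} \right)} - 309 = 0 - 309 = -309$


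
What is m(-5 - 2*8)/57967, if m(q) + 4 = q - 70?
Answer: -95/57967 ≈ -0.0016389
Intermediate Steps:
m(q) = -74 + q (m(q) = -4 + (q - 70) = -4 + (-70 + q) = -74 + q)
m(-5 - 2*8)/57967 = (-74 + (-5 - 2*8))/57967 = (-74 + (-5 - 16))*(1/57967) = (-74 - 21)*(1/57967) = -95*1/57967 = -95/57967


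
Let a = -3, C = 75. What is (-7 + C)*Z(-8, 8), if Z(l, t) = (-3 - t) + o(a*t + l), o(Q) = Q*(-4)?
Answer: 7956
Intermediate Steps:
o(Q) = -4*Q
Z(l, t) = -3 - 4*l + 11*t (Z(l, t) = (-3 - t) - 4*(-3*t + l) = (-3 - t) - 4*(l - 3*t) = (-3 - t) + (-4*l + 12*t) = -3 - 4*l + 11*t)
(-7 + C)*Z(-8, 8) = (-7 + 75)*(-3 - 4*(-8) + 11*8) = 68*(-3 + 32 + 88) = 68*117 = 7956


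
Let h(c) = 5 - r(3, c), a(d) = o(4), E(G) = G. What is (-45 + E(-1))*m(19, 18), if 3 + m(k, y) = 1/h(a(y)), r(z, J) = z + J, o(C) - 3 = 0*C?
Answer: 184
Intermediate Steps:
o(C) = 3 (o(C) = 3 + 0*C = 3 + 0 = 3)
a(d) = 3
r(z, J) = J + z
h(c) = 2 - c (h(c) = 5 - (c + 3) = 5 - (3 + c) = 5 + (-3 - c) = 2 - c)
m(k, y) = -4 (m(k, y) = -3 + 1/(2 - 1*3) = -3 + 1/(2 - 3) = -3 + 1/(-1) = -3 - 1 = -4)
(-45 + E(-1))*m(19, 18) = (-45 - 1)*(-4) = -46*(-4) = 184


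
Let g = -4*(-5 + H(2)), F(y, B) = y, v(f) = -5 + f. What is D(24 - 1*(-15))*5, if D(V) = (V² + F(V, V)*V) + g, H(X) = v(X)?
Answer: 15370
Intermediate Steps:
H(X) = -5 + X
g = 32 (g = -4*(-5 + (-5 + 2)) = -4*(-5 - 3) = -4*(-8) = 32)
D(V) = 32 + 2*V² (D(V) = (V² + V*V) + 32 = (V² + V²) + 32 = 2*V² + 32 = 32 + 2*V²)
D(24 - 1*(-15))*5 = (32 + 2*(24 - 1*(-15))²)*5 = (32 + 2*(24 + 15)²)*5 = (32 + 2*39²)*5 = (32 + 2*1521)*5 = (32 + 3042)*5 = 3074*5 = 15370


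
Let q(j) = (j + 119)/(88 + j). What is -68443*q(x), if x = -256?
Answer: -9376691/168 ≈ -55814.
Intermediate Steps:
q(j) = (119 + j)/(88 + j)
-68443*q(x) = -68443*(119 - 256)/(88 - 256) = -68443*-137/(-168) = -68443*(-1/168*(-137)) = -68443/(1/(137/168)) = -68443/168/137 = -68443*137/168 = -9376691/168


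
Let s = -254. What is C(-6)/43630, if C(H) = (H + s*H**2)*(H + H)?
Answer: 10980/4363 ≈ 2.5166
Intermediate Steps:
C(H) = 2*H*(H - 254*H**2) (C(H) = (H - 254*H**2)*(H + H) = (H - 254*H**2)*(2*H) = 2*H*(H - 254*H**2))
C(-6)/43630 = ((-6)**2*(2 - 508*(-6)))/43630 = (36*(2 + 3048))*(1/43630) = (36*3050)*(1/43630) = 109800*(1/43630) = 10980/4363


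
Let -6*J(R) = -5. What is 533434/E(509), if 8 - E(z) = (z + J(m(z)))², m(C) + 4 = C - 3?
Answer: -19203624/9357193 ≈ -2.0523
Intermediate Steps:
m(C) = -7 + C (m(C) = -4 + (C - 3) = -4 + (-3 + C) = -7 + C)
J(R) = ⅚ (J(R) = -⅙*(-5) = ⅚)
E(z) = 8 - (⅚ + z)² (E(z) = 8 - (z + ⅚)² = 8 - (⅚ + z)²)
533434/E(509) = 533434/(8 - (5 + 6*509)²/36) = 533434/(8 - (5 + 3054)²/36) = 533434/(8 - 1/36*3059²) = 533434/(8 - 1/36*9357481) = 533434/(8 - 9357481/36) = 533434/(-9357193/36) = 533434*(-36/9357193) = -19203624/9357193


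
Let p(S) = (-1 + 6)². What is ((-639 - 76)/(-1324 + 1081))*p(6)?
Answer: 17875/243 ≈ 73.560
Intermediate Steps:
p(S) = 25 (p(S) = 5² = 25)
((-639 - 76)/(-1324 + 1081))*p(6) = ((-639 - 76)/(-1324 + 1081))*25 = -715/(-243)*25 = -715*(-1/243)*25 = (715/243)*25 = 17875/243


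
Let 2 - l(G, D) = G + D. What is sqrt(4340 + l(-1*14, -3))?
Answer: sqrt(4359) ≈ 66.023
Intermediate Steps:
l(G, D) = 2 - D - G (l(G, D) = 2 - (G + D) = 2 - (D + G) = 2 + (-D - G) = 2 - D - G)
sqrt(4340 + l(-1*14, -3)) = sqrt(4340 + (2 - 1*(-3) - (-1)*14)) = sqrt(4340 + (2 + 3 - 1*(-14))) = sqrt(4340 + (2 + 3 + 14)) = sqrt(4340 + 19) = sqrt(4359)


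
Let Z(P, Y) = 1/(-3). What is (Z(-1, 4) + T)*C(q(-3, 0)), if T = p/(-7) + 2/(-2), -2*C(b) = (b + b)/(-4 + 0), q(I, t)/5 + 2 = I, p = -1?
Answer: 625/84 ≈ 7.4405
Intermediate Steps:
q(I, t) = -10 + 5*I
Z(P, Y) = -⅓
C(b) = b/4 (C(b) = -(b + b)/(2*(-4 + 0)) = -2*b/(2*(-4)) = -2*b*(-1)/(2*4) = -(-1)*b/4 = b/4)
T = -6/7 (T = -1/(-7) + 2/(-2) = -1*(-⅐) + 2*(-½) = ⅐ - 1 = -6/7 ≈ -0.85714)
(Z(-1, 4) + T)*C(q(-3, 0)) = (-⅓ - 6/7)*((-10 + 5*(-3))/4) = -25*(-10 - 15)/84 = -25*(-25)/84 = -25/21*(-25/4) = 625/84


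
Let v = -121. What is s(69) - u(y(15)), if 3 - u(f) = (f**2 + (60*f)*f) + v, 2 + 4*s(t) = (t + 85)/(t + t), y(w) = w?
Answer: 3753815/276 ≈ 13601.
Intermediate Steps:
s(t) = -1/2 + (85 + t)/(8*t) (s(t) = -1/2 + ((t + 85)/(t + t))/4 = -1/2 + ((85 + t)/((2*t)))/4 = -1/2 + ((85 + t)*(1/(2*t)))/4 = -1/2 + ((85 + t)/(2*t))/4 = -1/2 + (85 + t)/(8*t))
u(f) = 124 - 61*f**2 (u(f) = 3 - ((f**2 + (60*f)*f) - 121) = 3 - ((f**2 + 60*f**2) - 121) = 3 - (61*f**2 - 121) = 3 - (-121 + 61*f**2) = 3 + (121 - 61*f**2) = 124 - 61*f**2)
s(69) - u(y(15)) = (1/8)*(85 - 3*69)/69 - (124 - 61*15**2) = (1/8)*(1/69)*(85 - 207) - (124 - 61*225) = (1/8)*(1/69)*(-122) - (124 - 13725) = -61/276 - 1*(-13601) = -61/276 + 13601 = 3753815/276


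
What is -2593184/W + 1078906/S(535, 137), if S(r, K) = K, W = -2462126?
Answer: 1328378890182/168655631 ≈ 7876.3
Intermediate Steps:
-2593184/W + 1078906/S(535, 137) = -2593184/(-2462126) + 1078906/137 = -2593184*(-1/2462126) + 1078906*(1/137) = 1296592/1231063 + 1078906/137 = 1328378890182/168655631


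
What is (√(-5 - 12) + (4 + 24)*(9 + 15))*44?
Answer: 29568 + 44*I*√17 ≈ 29568.0 + 181.42*I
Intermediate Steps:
(√(-5 - 12) + (4 + 24)*(9 + 15))*44 = (√(-17) + 28*24)*44 = (I*√17 + 672)*44 = (672 + I*√17)*44 = 29568 + 44*I*√17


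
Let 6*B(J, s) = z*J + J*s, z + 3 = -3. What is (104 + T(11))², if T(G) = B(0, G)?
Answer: 10816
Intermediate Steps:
z = -6 (z = -3 - 3 = -6)
B(J, s) = -J + J*s/6 (B(J, s) = (-6*J + J*s)/6 = -J + J*s/6)
T(G) = 0 (T(G) = (⅙)*0*(-6 + G) = 0)
(104 + T(11))² = (104 + 0)² = 104² = 10816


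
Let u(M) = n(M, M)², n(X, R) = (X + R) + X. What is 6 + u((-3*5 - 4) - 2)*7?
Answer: 27789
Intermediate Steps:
n(X, R) = R + 2*X (n(X, R) = (R + X) + X = R + 2*X)
u(M) = 9*M² (u(M) = (M + 2*M)² = (3*M)² = 9*M²)
6 + u((-3*5 - 4) - 2)*7 = 6 + (9*((-3*5 - 4) - 2)²)*7 = 6 + (9*((-15 - 4) - 2)²)*7 = 6 + (9*(-19 - 2)²)*7 = 6 + (9*(-21)²)*7 = 6 + (9*441)*7 = 6 + 3969*7 = 6 + 27783 = 27789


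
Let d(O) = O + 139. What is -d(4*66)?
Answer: -403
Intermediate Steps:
d(O) = 139 + O
-d(4*66) = -(139 + 4*66) = -(139 + 264) = -1*403 = -403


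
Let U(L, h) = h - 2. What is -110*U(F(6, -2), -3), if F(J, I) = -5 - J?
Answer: 550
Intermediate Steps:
U(L, h) = -2 + h
-110*U(F(6, -2), -3) = -110*(-2 - 3) = -110*(-5) = 550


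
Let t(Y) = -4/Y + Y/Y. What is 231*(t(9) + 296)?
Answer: 205513/3 ≈ 68504.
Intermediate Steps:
t(Y) = 1 - 4/Y (t(Y) = -4/Y + 1 = 1 - 4/Y)
231*(t(9) + 296) = 231*((-4 + 9)/9 + 296) = 231*((⅑)*5 + 296) = 231*(5/9 + 296) = 231*(2669/9) = 205513/3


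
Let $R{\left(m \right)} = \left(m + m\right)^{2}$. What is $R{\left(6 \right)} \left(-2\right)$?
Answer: $-288$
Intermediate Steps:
$R{\left(m \right)} = 4 m^{2}$ ($R{\left(m \right)} = \left(2 m\right)^{2} = 4 m^{2}$)
$R{\left(6 \right)} \left(-2\right) = 4 \cdot 6^{2} \left(-2\right) = 4 \cdot 36 \left(-2\right) = 144 \left(-2\right) = -288$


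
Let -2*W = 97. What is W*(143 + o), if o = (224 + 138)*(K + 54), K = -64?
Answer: 337269/2 ≈ 1.6863e+5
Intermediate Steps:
W = -97/2 (W = -½*97 = -97/2 ≈ -48.500)
o = -3620 (o = (224 + 138)*(-64 + 54) = 362*(-10) = -3620)
W*(143 + o) = -97*(143 - 3620)/2 = -97/2*(-3477) = 337269/2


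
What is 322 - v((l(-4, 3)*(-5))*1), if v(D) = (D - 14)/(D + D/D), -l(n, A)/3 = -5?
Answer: 23739/74 ≈ 320.80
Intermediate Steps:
l(n, A) = 15 (l(n, A) = -3*(-5) = 15)
v(D) = (-14 + D)/(1 + D) (v(D) = (-14 + D)/(D + 1) = (-14 + D)/(1 + D))
322 - v((l(-4, 3)*(-5))*1) = 322 - (-14 + (15*(-5))*1)/(1 + (15*(-5))*1) = 322 - (-14 - 75*1)/(1 - 75*1) = 322 - (-14 - 75)/(1 - 75) = 322 - (-89)/(-74) = 322 - (-1)*(-89)/74 = 322 - 1*89/74 = 322 - 89/74 = 23739/74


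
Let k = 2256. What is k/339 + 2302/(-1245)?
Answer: 676114/140685 ≈ 4.8059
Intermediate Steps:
k/339 + 2302/(-1245) = 2256/339 + 2302/(-1245) = 2256*(1/339) + 2302*(-1/1245) = 752/113 - 2302/1245 = 676114/140685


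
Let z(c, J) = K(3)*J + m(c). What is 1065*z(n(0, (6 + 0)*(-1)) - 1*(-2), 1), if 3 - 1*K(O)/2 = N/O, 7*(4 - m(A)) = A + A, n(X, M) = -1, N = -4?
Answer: 92300/7 ≈ 13186.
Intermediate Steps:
m(A) = 4 - 2*A/7 (m(A) = 4 - (A + A)/7 = 4 - 2*A/7)
K(O) = 6 + 8/O (K(O) = 6 - (-8)/O = 6 + 8/O)
z(c, J) = 4 - 2*c/7 + 26*J/3 (z(c, J) = (6 + 8/3)*J + (4 - 2*c/7) = 26*J/3 + (4 - 2*c/7) = 4 - 2*c/7 + 26*J/3)
1065*z(n(0, (6 + 0)*(-1)) - 1*(-2), 1) = 1065*(4 - 2*(-1 - 1*(-2))/7 + (26/3)*1) = 1065*(4 - 2*(-1 + 2)/7 + 26/3) = 1065*(4 - 2/7*1 + 26/3) = 1065*(4 - 2/7 + 26/3) = 1065*(260/21) = 92300/7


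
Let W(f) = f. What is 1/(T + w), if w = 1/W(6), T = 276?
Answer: 6/1657 ≈ 0.0036210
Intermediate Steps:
w = 1/6 ≈ 0.16667
1/(T + w) = 1/(276 + 1/6) = 1/(1657/6) = 6/1657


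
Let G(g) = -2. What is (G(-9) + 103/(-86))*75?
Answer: -20625/86 ≈ -239.83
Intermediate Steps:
(G(-9) + 103/(-86))*75 = (-2 + 103/(-86))*75 = (-2 + 103*(-1/86))*75 = (-2 - 103/86)*75 = -275/86*75 = -20625/86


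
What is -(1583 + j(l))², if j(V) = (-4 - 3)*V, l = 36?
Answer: -1771561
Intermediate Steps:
j(V) = -7*V
-(1583 + j(l))² = -(1583 - 7*36)² = -(1583 - 252)² = -1*1331² = -1*1771561 = -1771561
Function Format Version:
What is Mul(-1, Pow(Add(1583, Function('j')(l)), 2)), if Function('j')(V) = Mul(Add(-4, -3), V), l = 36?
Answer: -1771561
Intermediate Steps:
Function('j')(V) = Mul(-7, V)
Mul(-1, Pow(Add(1583, Function('j')(l)), 2)) = Mul(-1, Pow(Add(1583, Mul(-7, 36)), 2)) = Mul(-1, Pow(Add(1583, -252), 2)) = Mul(-1, Pow(1331, 2)) = Mul(-1, 1771561) = -1771561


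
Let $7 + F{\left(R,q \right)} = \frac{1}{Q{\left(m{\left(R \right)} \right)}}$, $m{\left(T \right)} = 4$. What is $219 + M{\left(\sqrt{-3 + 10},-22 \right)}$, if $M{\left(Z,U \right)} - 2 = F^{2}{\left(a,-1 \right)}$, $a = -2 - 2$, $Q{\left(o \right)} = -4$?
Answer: $\frac{4377}{16} \approx 273.56$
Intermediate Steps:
$a = -4$ ($a = -2 - 2 = -4$)
$F{\left(R,q \right)} = - \frac{29}{4}$ ($F{\left(R,q \right)} = -7 + \frac{1}{-4} = -7 - \frac{1}{4} = - \frac{29}{4}$)
$M{\left(Z,U \right)} = \frac{873}{16}$ ($M{\left(Z,U \right)} = 2 + \left(- \frac{29}{4}\right)^{2} = 2 + \frac{841}{16} = \frac{873}{16}$)
$219 + M{\left(\sqrt{-3 + 10},-22 \right)} = 219 + \frac{873}{16} = \frac{4377}{16}$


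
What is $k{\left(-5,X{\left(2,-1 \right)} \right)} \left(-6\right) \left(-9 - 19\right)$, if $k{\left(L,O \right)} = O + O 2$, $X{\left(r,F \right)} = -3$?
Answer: $-1512$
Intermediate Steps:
$k{\left(L,O \right)} = 3 O$ ($k{\left(L,O \right)} = O + 2 O = 3 O$)
$k{\left(-5,X{\left(2,-1 \right)} \right)} \left(-6\right) \left(-9 - 19\right) = 3 \left(-3\right) \left(-6\right) \left(-9 - 19\right) = \left(-9\right) \left(-6\right) \left(-9 - 19\right) = 54 \left(-28\right) = -1512$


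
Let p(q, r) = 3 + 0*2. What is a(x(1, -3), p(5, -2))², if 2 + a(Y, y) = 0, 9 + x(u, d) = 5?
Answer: 4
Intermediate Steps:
p(q, r) = 3 (p(q, r) = 3 + 0 = 3)
x(u, d) = -4 (x(u, d) = -9 + 5 = -4)
a(Y, y) = -2 (a(Y, y) = -2 + 0 = -2)
a(x(1, -3), p(5, -2))² = (-2)² = 4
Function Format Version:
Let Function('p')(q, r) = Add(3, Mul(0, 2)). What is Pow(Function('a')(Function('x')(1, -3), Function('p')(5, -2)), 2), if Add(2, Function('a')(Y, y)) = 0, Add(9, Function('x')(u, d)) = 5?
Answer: 4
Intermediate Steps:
Function('p')(q, r) = 3 (Function('p')(q, r) = Add(3, 0) = 3)
Function('x')(u, d) = -4 (Function('x')(u, d) = Add(-9, 5) = -4)
Function('a')(Y, y) = -2 (Function('a')(Y, y) = Add(-2, 0) = -2)
Pow(Function('a')(Function('x')(1, -3), Function('p')(5, -2)), 2) = Pow(-2, 2) = 4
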